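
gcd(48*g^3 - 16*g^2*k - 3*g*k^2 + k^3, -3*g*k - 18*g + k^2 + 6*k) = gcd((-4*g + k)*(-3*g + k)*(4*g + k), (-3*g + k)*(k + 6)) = 3*g - k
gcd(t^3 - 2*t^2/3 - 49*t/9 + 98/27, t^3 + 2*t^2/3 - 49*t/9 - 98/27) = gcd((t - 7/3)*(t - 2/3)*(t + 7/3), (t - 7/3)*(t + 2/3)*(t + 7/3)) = t^2 - 49/9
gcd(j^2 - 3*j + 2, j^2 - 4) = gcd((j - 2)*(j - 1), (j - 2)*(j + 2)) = j - 2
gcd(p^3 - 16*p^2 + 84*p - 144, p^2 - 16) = p - 4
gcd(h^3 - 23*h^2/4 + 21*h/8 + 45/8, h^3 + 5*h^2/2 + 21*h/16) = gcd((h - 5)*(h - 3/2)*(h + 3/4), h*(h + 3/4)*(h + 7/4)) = h + 3/4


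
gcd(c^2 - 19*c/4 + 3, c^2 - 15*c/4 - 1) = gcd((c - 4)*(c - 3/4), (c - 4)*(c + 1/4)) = c - 4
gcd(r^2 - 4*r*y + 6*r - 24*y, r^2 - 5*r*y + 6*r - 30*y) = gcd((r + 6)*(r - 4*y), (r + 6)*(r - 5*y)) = r + 6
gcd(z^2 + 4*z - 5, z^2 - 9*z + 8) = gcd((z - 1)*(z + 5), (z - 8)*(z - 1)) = z - 1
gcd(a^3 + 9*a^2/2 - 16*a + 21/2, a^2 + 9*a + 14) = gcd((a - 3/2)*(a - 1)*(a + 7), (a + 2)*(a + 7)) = a + 7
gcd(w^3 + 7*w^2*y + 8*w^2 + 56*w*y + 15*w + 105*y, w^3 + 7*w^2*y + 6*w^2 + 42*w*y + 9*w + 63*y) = w^2 + 7*w*y + 3*w + 21*y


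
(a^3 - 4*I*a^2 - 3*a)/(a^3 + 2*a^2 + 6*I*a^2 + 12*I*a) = (a^2 - 4*I*a - 3)/(a^2 + a*(2 + 6*I) + 12*I)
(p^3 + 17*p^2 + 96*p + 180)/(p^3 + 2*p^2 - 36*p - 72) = (p^2 + 11*p + 30)/(p^2 - 4*p - 12)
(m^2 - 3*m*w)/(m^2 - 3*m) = (m - 3*w)/(m - 3)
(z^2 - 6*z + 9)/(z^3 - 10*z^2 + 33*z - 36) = 1/(z - 4)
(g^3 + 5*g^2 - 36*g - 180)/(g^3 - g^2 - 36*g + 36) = (g + 5)/(g - 1)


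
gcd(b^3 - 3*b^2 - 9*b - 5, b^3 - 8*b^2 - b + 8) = b + 1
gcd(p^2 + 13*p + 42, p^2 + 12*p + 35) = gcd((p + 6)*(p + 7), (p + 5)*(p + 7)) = p + 7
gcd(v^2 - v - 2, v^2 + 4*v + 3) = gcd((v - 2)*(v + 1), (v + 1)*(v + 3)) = v + 1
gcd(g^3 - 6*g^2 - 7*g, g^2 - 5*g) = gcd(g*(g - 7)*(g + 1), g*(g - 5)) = g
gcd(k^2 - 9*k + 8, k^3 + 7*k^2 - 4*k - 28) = 1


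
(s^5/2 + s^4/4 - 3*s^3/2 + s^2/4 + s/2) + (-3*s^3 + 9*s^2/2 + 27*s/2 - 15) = s^5/2 + s^4/4 - 9*s^3/2 + 19*s^2/4 + 14*s - 15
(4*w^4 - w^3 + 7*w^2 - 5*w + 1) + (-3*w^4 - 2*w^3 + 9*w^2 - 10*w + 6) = w^4 - 3*w^3 + 16*w^2 - 15*w + 7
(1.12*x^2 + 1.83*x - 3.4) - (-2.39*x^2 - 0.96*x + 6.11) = 3.51*x^2 + 2.79*x - 9.51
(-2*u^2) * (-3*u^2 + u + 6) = 6*u^4 - 2*u^3 - 12*u^2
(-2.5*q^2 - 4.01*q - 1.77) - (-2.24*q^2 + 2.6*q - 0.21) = -0.26*q^2 - 6.61*q - 1.56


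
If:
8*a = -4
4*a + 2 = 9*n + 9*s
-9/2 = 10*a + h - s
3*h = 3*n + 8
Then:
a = -1/2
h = 19/12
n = -13/12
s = 13/12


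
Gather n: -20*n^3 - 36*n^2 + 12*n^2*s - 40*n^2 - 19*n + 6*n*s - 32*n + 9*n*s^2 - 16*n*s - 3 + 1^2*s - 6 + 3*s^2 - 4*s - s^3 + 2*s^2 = -20*n^3 + n^2*(12*s - 76) + n*(9*s^2 - 10*s - 51) - s^3 + 5*s^2 - 3*s - 9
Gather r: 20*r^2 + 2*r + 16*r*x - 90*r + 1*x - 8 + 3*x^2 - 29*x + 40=20*r^2 + r*(16*x - 88) + 3*x^2 - 28*x + 32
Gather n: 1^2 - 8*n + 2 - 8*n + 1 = 4 - 16*n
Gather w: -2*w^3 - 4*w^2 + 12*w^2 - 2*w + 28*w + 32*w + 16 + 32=-2*w^3 + 8*w^2 + 58*w + 48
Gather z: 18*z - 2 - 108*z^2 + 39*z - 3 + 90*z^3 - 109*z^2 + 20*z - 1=90*z^3 - 217*z^2 + 77*z - 6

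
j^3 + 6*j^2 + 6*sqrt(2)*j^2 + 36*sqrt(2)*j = j*(j + 6)*(j + 6*sqrt(2))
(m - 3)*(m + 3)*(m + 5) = m^3 + 5*m^2 - 9*m - 45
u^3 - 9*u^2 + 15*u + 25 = (u - 5)^2*(u + 1)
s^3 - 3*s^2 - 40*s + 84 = (s - 7)*(s - 2)*(s + 6)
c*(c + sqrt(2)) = c^2 + sqrt(2)*c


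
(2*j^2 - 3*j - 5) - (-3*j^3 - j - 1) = 3*j^3 + 2*j^2 - 2*j - 4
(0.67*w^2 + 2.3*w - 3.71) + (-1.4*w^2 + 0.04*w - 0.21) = -0.73*w^2 + 2.34*w - 3.92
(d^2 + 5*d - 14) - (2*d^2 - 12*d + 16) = -d^2 + 17*d - 30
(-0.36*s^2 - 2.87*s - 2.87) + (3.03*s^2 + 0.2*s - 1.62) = 2.67*s^2 - 2.67*s - 4.49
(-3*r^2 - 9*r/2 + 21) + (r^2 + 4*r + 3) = -2*r^2 - r/2 + 24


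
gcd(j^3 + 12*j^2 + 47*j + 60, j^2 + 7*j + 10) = j + 5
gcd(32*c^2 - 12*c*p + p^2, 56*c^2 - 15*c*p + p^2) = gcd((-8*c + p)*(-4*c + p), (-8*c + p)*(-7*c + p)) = -8*c + p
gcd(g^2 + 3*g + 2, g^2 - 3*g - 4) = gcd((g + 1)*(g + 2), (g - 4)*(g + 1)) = g + 1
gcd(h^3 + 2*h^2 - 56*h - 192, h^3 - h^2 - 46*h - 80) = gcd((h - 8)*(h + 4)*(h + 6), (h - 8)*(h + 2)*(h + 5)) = h - 8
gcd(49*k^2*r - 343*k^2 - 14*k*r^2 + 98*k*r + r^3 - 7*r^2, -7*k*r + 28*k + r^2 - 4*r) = -7*k + r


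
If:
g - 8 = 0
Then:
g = 8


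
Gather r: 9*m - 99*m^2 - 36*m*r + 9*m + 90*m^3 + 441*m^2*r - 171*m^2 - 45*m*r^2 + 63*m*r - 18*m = 90*m^3 - 270*m^2 - 45*m*r^2 + r*(441*m^2 + 27*m)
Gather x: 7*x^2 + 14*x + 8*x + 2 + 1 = 7*x^2 + 22*x + 3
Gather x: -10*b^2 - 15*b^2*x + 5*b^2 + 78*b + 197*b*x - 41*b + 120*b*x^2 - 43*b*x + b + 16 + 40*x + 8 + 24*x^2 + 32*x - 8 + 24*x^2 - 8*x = -5*b^2 + 38*b + x^2*(120*b + 48) + x*(-15*b^2 + 154*b + 64) + 16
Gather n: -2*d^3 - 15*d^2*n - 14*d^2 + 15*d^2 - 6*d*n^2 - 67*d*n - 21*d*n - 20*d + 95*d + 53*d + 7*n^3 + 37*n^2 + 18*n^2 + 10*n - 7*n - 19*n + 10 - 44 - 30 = -2*d^3 + d^2 + 128*d + 7*n^3 + n^2*(55 - 6*d) + n*(-15*d^2 - 88*d - 16) - 64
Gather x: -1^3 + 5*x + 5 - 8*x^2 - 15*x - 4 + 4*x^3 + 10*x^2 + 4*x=4*x^3 + 2*x^2 - 6*x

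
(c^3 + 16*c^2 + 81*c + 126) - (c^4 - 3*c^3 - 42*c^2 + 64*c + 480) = -c^4 + 4*c^3 + 58*c^2 + 17*c - 354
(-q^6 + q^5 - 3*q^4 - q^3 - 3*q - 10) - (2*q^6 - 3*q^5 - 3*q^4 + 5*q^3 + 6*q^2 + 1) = -3*q^6 + 4*q^5 - 6*q^3 - 6*q^2 - 3*q - 11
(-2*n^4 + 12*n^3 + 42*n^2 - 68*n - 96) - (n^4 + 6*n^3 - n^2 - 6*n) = -3*n^4 + 6*n^3 + 43*n^2 - 62*n - 96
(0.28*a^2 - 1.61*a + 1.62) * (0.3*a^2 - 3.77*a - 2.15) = 0.084*a^4 - 1.5386*a^3 + 5.9537*a^2 - 2.6459*a - 3.483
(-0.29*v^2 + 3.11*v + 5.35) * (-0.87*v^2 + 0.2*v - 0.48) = 0.2523*v^4 - 2.7637*v^3 - 3.8933*v^2 - 0.4228*v - 2.568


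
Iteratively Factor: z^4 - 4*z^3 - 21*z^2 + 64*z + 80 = (z + 4)*(z^3 - 8*z^2 + 11*z + 20) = (z - 4)*(z + 4)*(z^2 - 4*z - 5) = (z - 5)*(z - 4)*(z + 4)*(z + 1)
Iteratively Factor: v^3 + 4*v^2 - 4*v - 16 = (v - 2)*(v^2 + 6*v + 8) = (v - 2)*(v + 2)*(v + 4)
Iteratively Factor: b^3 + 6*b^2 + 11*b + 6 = (b + 2)*(b^2 + 4*b + 3) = (b + 2)*(b + 3)*(b + 1)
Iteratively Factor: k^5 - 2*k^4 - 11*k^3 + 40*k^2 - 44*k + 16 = (k - 2)*(k^4 - 11*k^2 + 18*k - 8) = (k - 2)*(k - 1)*(k^3 + k^2 - 10*k + 8) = (k - 2)*(k - 1)^2*(k^2 + 2*k - 8) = (k - 2)^2*(k - 1)^2*(k + 4)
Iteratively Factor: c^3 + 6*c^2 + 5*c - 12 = (c - 1)*(c^2 + 7*c + 12) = (c - 1)*(c + 4)*(c + 3)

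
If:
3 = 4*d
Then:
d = 3/4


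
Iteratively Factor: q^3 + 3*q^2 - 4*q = (q)*(q^2 + 3*q - 4) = q*(q - 1)*(q + 4)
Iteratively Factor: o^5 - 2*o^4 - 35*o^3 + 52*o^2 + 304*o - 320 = (o + 4)*(o^4 - 6*o^3 - 11*o^2 + 96*o - 80) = (o - 1)*(o + 4)*(o^3 - 5*o^2 - 16*o + 80) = (o - 4)*(o - 1)*(o + 4)*(o^2 - o - 20) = (o - 4)*(o - 1)*(o + 4)^2*(o - 5)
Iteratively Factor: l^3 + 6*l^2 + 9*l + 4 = (l + 1)*(l^2 + 5*l + 4) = (l + 1)^2*(l + 4)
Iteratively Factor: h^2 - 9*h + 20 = (h - 4)*(h - 5)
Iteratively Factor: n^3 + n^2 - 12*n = (n - 3)*(n^2 + 4*n) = n*(n - 3)*(n + 4)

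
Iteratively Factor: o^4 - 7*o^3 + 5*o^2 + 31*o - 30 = (o - 1)*(o^3 - 6*o^2 - o + 30) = (o - 1)*(o + 2)*(o^2 - 8*o + 15) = (o - 3)*(o - 1)*(o + 2)*(o - 5)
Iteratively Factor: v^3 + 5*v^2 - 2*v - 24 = (v + 4)*(v^2 + v - 6) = (v + 3)*(v + 4)*(v - 2)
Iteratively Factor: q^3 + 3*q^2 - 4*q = (q + 4)*(q^2 - q) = q*(q + 4)*(q - 1)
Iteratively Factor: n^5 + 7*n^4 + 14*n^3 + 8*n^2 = (n + 2)*(n^4 + 5*n^3 + 4*n^2) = (n + 2)*(n + 4)*(n^3 + n^2) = (n + 1)*(n + 2)*(n + 4)*(n^2) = n*(n + 1)*(n + 2)*(n + 4)*(n)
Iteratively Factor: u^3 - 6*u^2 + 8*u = (u - 4)*(u^2 - 2*u) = u*(u - 4)*(u - 2)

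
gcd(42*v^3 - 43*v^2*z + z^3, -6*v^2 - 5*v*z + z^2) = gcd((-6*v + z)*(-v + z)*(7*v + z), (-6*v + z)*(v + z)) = -6*v + z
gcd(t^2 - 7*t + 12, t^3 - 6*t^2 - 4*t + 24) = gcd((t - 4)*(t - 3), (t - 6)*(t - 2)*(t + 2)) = 1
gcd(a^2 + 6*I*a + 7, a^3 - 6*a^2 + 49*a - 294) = a + 7*I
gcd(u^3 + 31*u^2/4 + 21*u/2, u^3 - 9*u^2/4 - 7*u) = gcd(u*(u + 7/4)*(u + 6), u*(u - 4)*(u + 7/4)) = u^2 + 7*u/4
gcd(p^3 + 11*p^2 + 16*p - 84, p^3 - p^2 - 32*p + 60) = p^2 + 4*p - 12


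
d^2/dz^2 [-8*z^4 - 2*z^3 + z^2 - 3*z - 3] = -96*z^2 - 12*z + 2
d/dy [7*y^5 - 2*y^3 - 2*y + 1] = 35*y^4 - 6*y^2 - 2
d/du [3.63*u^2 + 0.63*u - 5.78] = 7.26*u + 0.63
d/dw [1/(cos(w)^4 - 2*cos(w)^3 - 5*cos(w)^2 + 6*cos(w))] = 2*(3*sin(w)^3/cos(w)^2 + 2*sin(w)*cos(w) - 5*tan(w))/((cos(w) - 3)^2*(cos(w) - 1)^2*(cos(w) + 2)^2)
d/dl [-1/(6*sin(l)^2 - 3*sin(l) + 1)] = 3*(4*sin(l) - 1)*cos(l)/(6*sin(l)^2 - 3*sin(l) + 1)^2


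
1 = 1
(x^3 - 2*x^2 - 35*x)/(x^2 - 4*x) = (x^2 - 2*x - 35)/(x - 4)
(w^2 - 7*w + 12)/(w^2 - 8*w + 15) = (w - 4)/(w - 5)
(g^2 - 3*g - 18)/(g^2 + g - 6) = (g - 6)/(g - 2)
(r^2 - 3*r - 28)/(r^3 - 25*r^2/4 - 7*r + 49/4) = 4*(r + 4)/(4*r^2 + 3*r - 7)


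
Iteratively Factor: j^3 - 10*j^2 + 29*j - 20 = (j - 4)*(j^2 - 6*j + 5) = (j - 5)*(j - 4)*(j - 1)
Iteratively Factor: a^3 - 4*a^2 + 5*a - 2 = (a - 1)*(a^2 - 3*a + 2) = (a - 2)*(a - 1)*(a - 1)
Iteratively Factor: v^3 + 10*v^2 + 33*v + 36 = (v + 4)*(v^2 + 6*v + 9) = (v + 3)*(v + 4)*(v + 3)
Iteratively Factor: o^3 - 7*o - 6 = (o + 2)*(o^2 - 2*o - 3) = (o + 1)*(o + 2)*(o - 3)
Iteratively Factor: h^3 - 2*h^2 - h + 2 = (h - 2)*(h^2 - 1) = (h - 2)*(h + 1)*(h - 1)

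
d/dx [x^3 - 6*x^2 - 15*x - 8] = 3*x^2 - 12*x - 15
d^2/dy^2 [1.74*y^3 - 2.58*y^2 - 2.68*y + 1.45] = 10.44*y - 5.16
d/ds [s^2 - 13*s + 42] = 2*s - 13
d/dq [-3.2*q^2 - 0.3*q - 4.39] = -6.4*q - 0.3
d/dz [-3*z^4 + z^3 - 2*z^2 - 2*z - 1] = -12*z^3 + 3*z^2 - 4*z - 2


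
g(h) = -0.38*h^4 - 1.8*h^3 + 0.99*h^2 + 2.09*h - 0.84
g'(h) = -1.52*h^3 - 5.4*h^2 + 1.98*h + 2.09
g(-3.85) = 25.02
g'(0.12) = 2.25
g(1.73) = -6.99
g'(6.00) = -508.75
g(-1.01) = -0.48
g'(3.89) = -161.39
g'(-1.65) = -9.05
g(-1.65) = 3.68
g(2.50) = -32.40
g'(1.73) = -18.52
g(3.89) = -170.70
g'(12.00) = -3378.31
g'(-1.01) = -3.85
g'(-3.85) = 1.17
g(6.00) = -833.94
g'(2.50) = -50.46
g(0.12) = -0.58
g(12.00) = -10823.28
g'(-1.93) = -10.92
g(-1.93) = 6.48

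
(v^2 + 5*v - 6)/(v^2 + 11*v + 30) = (v - 1)/(v + 5)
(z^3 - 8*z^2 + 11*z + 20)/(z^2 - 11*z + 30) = (z^2 - 3*z - 4)/(z - 6)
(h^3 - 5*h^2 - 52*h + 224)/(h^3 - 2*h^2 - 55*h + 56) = (h - 4)/(h - 1)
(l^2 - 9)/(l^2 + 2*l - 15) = (l + 3)/(l + 5)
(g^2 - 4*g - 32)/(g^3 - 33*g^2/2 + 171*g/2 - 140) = 2*(g + 4)/(2*g^2 - 17*g + 35)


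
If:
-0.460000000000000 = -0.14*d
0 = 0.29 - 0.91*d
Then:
No Solution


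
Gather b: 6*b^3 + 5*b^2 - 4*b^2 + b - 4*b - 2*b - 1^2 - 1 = 6*b^3 + b^2 - 5*b - 2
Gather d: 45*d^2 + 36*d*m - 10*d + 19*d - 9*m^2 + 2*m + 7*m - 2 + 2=45*d^2 + d*(36*m + 9) - 9*m^2 + 9*m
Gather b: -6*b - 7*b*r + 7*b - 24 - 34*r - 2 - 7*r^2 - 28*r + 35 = b*(1 - 7*r) - 7*r^2 - 62*r + 9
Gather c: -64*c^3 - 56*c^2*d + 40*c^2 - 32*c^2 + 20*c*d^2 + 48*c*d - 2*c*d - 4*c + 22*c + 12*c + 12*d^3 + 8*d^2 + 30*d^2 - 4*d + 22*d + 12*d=-64*c^3 + c^2*(8 - 56*d) + c*(20*d^2 + 46*d + 30) + 12*d^3 + 38*d^2 + 30*d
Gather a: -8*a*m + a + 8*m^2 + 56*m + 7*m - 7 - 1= a*(1 - 8*m) + 8*m^2 + 63*m - 8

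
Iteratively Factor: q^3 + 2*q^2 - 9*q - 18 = (q + 3)*(q^2 - q - 6) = (q - 3)*(q + 3)*(q + 2)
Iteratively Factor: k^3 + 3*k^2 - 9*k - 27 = (k + 3)*(k^2 - 9) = (k - 3)*(k + 3)*(k + 3)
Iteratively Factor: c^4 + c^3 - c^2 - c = (c + 1)*(c^3 - c) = (c - 1)*(c + 1)*(c^2 + c) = c*(c - 1)*(c + 1)*(c + 1)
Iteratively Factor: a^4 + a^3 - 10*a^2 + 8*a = (a + 4)*(a^3 - 3*a^2 + 2*a) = a*(a + 4)*(a^2 - 3*a + 2) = a*(a - 1)*(a + 4)*(a - 2)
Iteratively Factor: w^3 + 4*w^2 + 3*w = (w + 3)*(w^2 + w) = (w + 1)*(w + 3)*(w)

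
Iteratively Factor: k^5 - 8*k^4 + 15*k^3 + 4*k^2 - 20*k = (k + 1)*(k^4 - 9*k^3 + 24*k^2 - 20*k) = (k - 5)*(k + 1)*(k^3 - 4*k^2 + 4*k) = k*(k - 5)*(k + 1)*(k^2 - 4*k + 4) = k*(k - 5)*(k - 2)*(k + 1)*(k - 2)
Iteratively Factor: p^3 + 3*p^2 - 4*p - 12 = (p + 3)*(p^2 - 4) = (p - 2)*(p + 3)*(p + 2)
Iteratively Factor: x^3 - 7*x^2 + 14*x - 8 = (x - 4)*(x^2 - 3*x + 2) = (x - 4)*(x - 1)*(x - 2)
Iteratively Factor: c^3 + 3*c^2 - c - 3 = (c + 3)*(c^2 - 1) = (c + 1)*(c + 3)*(c - 1)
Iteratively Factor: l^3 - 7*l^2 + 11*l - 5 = (l - 1)*(l^2 - 6*l + 5) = (l - 5)*(l - 1)*(l - 1)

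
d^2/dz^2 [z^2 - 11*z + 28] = 2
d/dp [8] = 0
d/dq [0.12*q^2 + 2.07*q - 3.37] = 0.24*q + 2.07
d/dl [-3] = 0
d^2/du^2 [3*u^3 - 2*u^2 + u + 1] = 18*u - 4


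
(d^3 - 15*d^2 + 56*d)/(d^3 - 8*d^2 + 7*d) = (d - 8)/(d - 1)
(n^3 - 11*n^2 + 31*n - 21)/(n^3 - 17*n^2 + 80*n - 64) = (n^2 - 10*n + 21)/(n^2 - 16*n + 64)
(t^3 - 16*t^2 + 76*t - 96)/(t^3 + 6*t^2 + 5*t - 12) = (t^3 - 16*t^2 + 76*t - 96)/(t^3 + 6*t^2 + 5*t - 12)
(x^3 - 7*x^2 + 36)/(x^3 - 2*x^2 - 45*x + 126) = (x + 2)/(x + 7)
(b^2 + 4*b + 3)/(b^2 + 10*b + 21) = (b + 1)/(b + 7)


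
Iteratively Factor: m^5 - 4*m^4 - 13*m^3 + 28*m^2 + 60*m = (m + 2)*(m^4 - 6*m^3 - m^2 + 30*m) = (m - 5)*(m + 2)*(m^3 - m^2 - 6*m) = m*(m - 5)*(m + 2)*(m^2 - m - 6) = m*(m - 5)*(m + 2)^2*(m - 3)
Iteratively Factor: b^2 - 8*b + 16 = (b - 4)*(b - 4)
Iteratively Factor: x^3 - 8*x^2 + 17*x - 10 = (x - 2)*(x^2 - 6*x + 5) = (x - 2)*(x - 1)*(x - 5)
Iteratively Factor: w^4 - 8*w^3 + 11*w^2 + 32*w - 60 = (w - 5)*(w^3 - 3*w^2 - 4*w + 12) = (w - 5)*(w + 2)*(w^2 - 5*w + 6) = (w - 5)*(w - 2)*(w + 2)*(w - 3)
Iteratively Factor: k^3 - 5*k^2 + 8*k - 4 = (k - 2)*(k^2 - 3*k + 2) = (k - 2)*(k - 1)*(k - 2)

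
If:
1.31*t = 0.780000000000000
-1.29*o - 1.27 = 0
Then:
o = -0.98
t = 0.60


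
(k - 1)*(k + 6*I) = k^2 - k + 6*I*k - 6*I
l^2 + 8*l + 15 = (l + 3)*(l + 5)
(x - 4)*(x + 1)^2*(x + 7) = x^4 + 5*x^3 - 21*x^2 - 53*x - 28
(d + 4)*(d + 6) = d^2 + 10*d + 24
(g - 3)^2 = g^2 - 6*g + 9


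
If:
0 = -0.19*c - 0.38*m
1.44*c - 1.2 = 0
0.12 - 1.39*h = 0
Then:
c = 0.83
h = 0.09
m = -0.42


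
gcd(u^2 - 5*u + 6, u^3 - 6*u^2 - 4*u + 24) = u - 2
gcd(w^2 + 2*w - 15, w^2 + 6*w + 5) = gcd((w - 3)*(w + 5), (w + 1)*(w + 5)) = w + 5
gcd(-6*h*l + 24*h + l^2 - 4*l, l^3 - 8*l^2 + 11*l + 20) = l - 4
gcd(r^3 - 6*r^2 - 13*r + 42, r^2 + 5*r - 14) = r - 2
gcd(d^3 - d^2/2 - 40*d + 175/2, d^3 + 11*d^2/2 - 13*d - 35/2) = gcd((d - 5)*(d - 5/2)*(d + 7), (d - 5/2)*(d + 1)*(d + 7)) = d^2 + 9*d/2 - 35/2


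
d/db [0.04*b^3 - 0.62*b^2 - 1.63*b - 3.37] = 0.12*b^2 - 1.24*b - 1.63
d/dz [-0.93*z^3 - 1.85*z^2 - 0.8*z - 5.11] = -2.79*z^2 - 3.7*z - 0.8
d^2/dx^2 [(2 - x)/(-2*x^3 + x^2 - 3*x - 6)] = 2*((x - 2)*(6*x^2 - 2*x + 3)^2 + (-6*x^2 + 2*x - (x - 2)*(6*x - 1) - 3)*(2*x^3 - x^2 + 3*x + 6))/(2*x^3 - x^2 + 3*x + 6)^3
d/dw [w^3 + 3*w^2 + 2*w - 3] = 3*w^2 + 6*w + 2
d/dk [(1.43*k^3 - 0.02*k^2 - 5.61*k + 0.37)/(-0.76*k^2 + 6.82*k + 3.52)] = (-1.0868*k^4 + 19.5052*k^3 + 10.7008*k^2 + 0.421599999999998*k - 22.2706)/(0.5776*k^4 - 10.3664*k^3 + 41.162*k^2 + 48.0128*k + 12.3904)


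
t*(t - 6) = t^2 - 6*t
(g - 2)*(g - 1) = g^2 - 3*g + 2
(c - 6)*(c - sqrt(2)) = c^2 - 6*c - sqrt(2)*c + 6*sqrt(2)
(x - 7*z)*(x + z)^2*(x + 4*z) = x^4 - x^3*z - 33*x^2*z^2 - 59*x*z^3 - 28*z^4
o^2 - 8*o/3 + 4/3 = (o - 2)*(o - 2/3)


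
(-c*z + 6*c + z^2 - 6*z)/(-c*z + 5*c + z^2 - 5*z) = (z - 6)/(z - 5)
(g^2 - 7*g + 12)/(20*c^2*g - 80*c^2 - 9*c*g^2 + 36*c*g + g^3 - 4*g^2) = (g - 3)/(20*c^2 - 9*c*g + g^2)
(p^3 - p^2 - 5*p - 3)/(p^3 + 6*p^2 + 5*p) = (p^2 - 2*p - 3)/(p*(p + 5))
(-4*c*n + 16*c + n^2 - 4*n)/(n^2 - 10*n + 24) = (-4*c + n)/(n - 6)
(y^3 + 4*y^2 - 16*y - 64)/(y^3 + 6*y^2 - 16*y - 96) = (y + 4)/(y + 6)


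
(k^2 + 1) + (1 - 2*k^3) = -2*k^3 + k^2 + 2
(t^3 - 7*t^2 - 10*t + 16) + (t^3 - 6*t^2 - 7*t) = 2*t^3 - 13*t^2 - 17*t + 16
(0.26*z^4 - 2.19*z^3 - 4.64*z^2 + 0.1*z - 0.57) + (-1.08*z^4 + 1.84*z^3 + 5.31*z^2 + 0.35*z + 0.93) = -0.82*z^4 - 0.35*z^3 + 0.67*z^2 + 0.45*z + 0.36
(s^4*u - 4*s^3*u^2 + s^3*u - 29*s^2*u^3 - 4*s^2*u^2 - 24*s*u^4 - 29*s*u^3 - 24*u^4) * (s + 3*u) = s^5*u - s^4*u^2 + s^4*u - 41*s^3*u^3 - s^3*u^2 - 111*s^2*u^4 - 41*s^2*u^3 - 72*s*u^5 - 111*s*u^4 - 72*u^5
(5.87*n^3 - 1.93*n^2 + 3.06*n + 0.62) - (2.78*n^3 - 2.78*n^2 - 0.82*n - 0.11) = 3.09*n^3 + 0.85*n^2 + 3.88*n + 0.73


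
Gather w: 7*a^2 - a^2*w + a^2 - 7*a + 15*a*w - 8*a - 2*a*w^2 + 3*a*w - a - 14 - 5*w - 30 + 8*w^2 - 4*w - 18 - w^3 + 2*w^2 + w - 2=8*a^2 - 16*a - w^3 + w^2*(10 - 2*a) + w*(-a^2 + 18*a - 8) - 64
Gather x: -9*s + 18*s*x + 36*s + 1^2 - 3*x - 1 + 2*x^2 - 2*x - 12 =27*s + 2*x^2 + x*(18*s - 5) - 12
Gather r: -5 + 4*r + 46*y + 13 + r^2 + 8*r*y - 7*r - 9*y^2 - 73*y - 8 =r^2 + r*(8*y - 3) - 9*y^2 - 27*y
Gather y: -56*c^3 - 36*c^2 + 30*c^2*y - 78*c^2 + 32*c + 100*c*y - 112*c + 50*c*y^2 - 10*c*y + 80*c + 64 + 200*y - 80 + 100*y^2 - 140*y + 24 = -56*c^3 - 114*c^2 + y^2*(50*c + 100) + y*(30*c^2 + 90*c + 60) + 8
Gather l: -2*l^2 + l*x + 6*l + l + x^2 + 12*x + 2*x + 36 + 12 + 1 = -2*l^2 + l*(x + 7) + x^2 + 14*x + 49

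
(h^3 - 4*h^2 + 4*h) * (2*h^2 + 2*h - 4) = 2*h^5 - 6*h^4 - 4*h^3 + 24*h^2 - 16*h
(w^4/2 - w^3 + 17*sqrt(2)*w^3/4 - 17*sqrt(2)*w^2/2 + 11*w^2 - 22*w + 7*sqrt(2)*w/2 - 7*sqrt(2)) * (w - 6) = w^5/2 - 4*w^4 + 17*sqrt(2)*w^4/4 - 34*sqrt(2)*w^3 + 17*w^3 - 88*w^2 + 109*sqrt(2)*w^2/2 - 28*sqrt(2)*w + 132*w + 42*sqrt(2)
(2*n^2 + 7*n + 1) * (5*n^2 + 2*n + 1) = 10*n^4 + 39*n^3 + 21*n^2 + 9*n + 1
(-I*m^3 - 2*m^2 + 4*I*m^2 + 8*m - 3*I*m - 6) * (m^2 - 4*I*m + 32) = -I*m^5 - 6*m^4 + 4*I*m^4 + 24*m^3 - 27*I*m^3 - 82*m^2 + 96*I*m^2 + 256*m - 72*I*m - 192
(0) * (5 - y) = 0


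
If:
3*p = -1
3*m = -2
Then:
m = -2/3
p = -1/3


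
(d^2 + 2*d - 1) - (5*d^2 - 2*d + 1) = -4*d^2 + 4*d - 2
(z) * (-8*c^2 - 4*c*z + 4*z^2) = -8*c^2*z - 4*c*z^2 + 4*z^3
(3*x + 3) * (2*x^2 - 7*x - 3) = 6*x^3 - 15*x^2 - 30*x - 9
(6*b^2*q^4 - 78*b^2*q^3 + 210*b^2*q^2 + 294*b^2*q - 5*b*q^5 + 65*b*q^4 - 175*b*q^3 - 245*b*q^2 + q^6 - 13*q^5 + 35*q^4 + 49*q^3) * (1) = 6*b^2*q^4 - 78*b^2*q^3 + 210*b^2*q^2 + 294*b^2*q - 5*b*q^5 + 65*b*q^4 - 175*b*q^3 - 245*b*q^2 + q^6 - 13*q^5 + 35*q^4 + 49*q^3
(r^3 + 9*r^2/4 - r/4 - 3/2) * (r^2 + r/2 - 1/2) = r^5 + 11*r^4/4 + 3*r^3/8 - 11*r^2/4 - 5*r/8 + 3/4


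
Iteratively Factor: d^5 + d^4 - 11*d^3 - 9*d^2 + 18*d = (d)*(d^4 + d^3 - 11*d^2 - 9*d + 18) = d*(d + 2)*(d^3 - d^2 - 9*d + 9) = d*(d - 3)*(d + 2)*(d^2 + 2*d - 3) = d*(d - 3)*(d + 2)*(d + 3)*(d - 1)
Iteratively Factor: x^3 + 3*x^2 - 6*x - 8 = (x + 4)*(x^2 - x - 2) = (x + 1)*(x + 4)*(x - 2)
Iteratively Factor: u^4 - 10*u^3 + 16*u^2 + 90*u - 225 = (u - 5)*(u^3 - 5*u^2 - 9*u + 45) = (u - 5)*(u + 3)*(u^2 - 8*u + 15) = (u - 5)*(u - 3)*(u + 3)*(u - 5)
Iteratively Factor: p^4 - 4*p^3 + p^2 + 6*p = (p)*(p^3 - 4*p^2 + p + 6) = p*(p - 2)*(p^2 - 2*p - 3) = p*(p - 3)*(p - 2)*(p + 1)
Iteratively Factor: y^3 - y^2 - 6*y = (y - 3)*(y^2 + 2*y) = (y - 3)*(y + 2)*(y)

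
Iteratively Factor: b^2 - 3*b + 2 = (b - 1)*(b - 2)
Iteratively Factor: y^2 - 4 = (y - 2)*(y + 2)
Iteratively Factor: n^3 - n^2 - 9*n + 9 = (n - 1)*(n^2 - 9) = (n - 1)*(n + 3)*(n - 3)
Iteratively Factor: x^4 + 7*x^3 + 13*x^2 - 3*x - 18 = (x - 1)*(x^3 + 8*x^2 + 21*x + 18) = (x - 1)*(x + 2)*(x^2 + 6*x + 9) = (x - 1)*(x + 2)*(x + 3)*(x + 3)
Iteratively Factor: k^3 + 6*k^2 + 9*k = (k + 3)*(k^2 + 3*k) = (k + 3)^2*(k)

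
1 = 1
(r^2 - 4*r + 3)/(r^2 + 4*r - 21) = (r - 1)/(r + 7)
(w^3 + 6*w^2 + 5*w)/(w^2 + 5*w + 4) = w*(w + 5)/(w + 4)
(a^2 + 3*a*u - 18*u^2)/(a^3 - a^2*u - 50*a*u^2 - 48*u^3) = (-a + 3*u)/(-a^2 + 7*a*u + 8*u^2)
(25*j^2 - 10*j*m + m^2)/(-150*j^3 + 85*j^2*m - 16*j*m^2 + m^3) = -1/(6*j - m)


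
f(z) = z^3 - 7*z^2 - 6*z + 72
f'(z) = 3*z^2 - 14*z - 6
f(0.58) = 66.36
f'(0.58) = -13.11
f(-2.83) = 10.25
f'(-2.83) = 57.65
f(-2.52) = 26.66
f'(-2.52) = 48.33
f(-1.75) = 55.70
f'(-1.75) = 27.69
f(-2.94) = 3.72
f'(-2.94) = 61.09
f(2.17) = 36.24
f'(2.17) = -22.25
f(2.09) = 38.01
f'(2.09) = -22.16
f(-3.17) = -11.18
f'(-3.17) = 68.53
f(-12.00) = -2592.00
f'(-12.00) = 594.00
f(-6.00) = -360.00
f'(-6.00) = 186.00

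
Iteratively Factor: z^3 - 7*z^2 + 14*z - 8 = (z - 1)*(z^2 - 6*z + 8) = (z - 2)*(z - 1)*(z - 4)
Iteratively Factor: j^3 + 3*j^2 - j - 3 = (j + 3)*(j^2 - 1) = (j + 1)*(j + 3)*(j - 1)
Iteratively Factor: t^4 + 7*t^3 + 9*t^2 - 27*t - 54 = (t + 3)*(t^3 + 4*t^2 - 3*t - 18) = (t + 3)^2*(t^2 + t - 6) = (t - 2)*(t + 3)^2*(t + 3)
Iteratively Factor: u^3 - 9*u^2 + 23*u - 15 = (u - 1)*(u^2 - 8*u + 15) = (u - 3)*(u - 1)*(u - 5)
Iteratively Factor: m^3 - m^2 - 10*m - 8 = (m + 1)*(m^2 - 2*m - 8) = (m - 4)*(m + 1)*(m + 2)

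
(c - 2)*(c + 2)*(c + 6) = c^3 + 6*c^2 - 4*c - 24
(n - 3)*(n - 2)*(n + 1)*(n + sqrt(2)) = n^4 - 4*n^3 + sqrt(2)*n^3 - 4*sqrt(2)*n^2 + n^2 + sqrt(2)*n + 6*n + 6*sqrt(2)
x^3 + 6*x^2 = x^2*(x + 6)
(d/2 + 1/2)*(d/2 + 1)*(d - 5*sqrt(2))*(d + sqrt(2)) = d^4/4 - sqrt(2)*d^3 + 3*d^3/4 - 3*sqrt(2)*d^2 - 2*d^2 - 15*d/2 - 2*sqrt(2)*d - 5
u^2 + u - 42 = (u - 6)*(u + 7)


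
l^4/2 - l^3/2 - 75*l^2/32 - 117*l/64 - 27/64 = (l/2 + 1/4)*(l - 3)*(l + 3/4)^2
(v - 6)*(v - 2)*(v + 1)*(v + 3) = v^4 - 4*v^3 - 17*v^2 + 24*v + 36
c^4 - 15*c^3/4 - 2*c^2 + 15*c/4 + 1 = (c - 4)*(c - 1)*(c + 1/4)*(c + 1)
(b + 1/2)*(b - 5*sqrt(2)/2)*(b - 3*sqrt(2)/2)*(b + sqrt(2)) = b^4 - 3*sqrt(2)*b^3 + b^3/2 - 3*sqrt(2)*b^2/2 - b^2/2 - b/4 + 15*sqrt(2)*b/2 + 15*sqrt(2)/4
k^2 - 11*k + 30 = (k - 6)*(k - 5)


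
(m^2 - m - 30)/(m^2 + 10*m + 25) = (m - 6)/(m + 5)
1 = 1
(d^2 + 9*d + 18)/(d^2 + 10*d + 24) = (d + 3)/(d + 4)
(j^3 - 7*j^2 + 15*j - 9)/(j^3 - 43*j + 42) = (j^2 - 6*j + 9)/(j^2 + j - 42)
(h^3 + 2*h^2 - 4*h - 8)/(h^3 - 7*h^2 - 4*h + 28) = (h + 2)/(h - 7)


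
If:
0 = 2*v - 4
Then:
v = 2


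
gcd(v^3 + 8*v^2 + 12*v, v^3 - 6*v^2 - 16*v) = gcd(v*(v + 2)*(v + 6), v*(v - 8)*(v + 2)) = v^2 + 2*v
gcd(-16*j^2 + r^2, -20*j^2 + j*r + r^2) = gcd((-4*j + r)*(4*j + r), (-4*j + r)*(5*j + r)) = -4*j + r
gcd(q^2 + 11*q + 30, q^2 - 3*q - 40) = q + 5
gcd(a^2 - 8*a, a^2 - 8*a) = a^2 - 8*a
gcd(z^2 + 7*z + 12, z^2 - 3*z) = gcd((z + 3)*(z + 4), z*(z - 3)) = 1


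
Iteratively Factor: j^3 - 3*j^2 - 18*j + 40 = (j - 5)*(j^2 + 2*j - 8) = (j - 5)*(j + 4)*(j - 2)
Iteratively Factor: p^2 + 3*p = (p + 3)*(p)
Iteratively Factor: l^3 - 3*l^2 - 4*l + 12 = (l + 2)*(l^2 - 5*l + 6) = (l - 3)*(l + 2)*(l - 2)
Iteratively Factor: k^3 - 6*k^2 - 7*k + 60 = (k - 5)*(k^2 - k - 12) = (k - 5)*(k + 3)*(k - 4)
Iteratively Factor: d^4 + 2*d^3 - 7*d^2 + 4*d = (d - 1)*(d^3 + 3*d^2 - 4*d) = d*(d - 1)*(d^2 + 3*d - 4) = d*(d - 1)*(d + 4)*(d - 1)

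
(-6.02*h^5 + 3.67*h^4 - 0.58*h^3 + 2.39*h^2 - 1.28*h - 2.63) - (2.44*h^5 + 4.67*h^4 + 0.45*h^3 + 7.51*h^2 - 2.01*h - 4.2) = -8.46*h^5 - 1.0*h^4 - 1.03*h^3 - 5.12*h^2 + 0.73*h + 1.57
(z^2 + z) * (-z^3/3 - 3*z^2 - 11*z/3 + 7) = -z^5/3 - 10*z^4/3 - 20*z^3/3 + 10*z^2/3 + 7*z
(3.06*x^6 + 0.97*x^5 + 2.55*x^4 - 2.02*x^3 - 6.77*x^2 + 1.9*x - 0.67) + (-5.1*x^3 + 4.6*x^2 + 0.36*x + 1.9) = 3.06*x^6 + 0.97*x^5 + 2.55*x^4 - 7.12*x^3 - 2.17*x^2 + 2.26*x + 1.23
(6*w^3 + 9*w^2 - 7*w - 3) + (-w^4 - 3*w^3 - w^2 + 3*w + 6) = -w^4 + 3*w^3 + 8*w^2 - 4*w + 3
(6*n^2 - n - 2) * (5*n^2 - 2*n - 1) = 30*n^4 - 17*n^3 - 14*n^2 + 5*n + 2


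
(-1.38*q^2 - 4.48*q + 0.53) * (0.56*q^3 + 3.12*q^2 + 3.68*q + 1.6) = -0.7728*q^5 - 6.8144*q^4 - 18.7592*q^3 - 17.0408*q^2 - 5.2176*q + 0.848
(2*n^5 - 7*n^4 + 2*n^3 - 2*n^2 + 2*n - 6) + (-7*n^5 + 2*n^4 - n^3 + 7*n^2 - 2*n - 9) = -5*n^5 - 5*n^4 + n^3 + 5*n^2 - 15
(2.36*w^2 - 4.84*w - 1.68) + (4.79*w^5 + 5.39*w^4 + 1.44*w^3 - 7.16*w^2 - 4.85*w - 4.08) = 4.79*w^5 + 5.39*w^4 + 1.44*w^3 - 4.8*w^2 - 9.69*w - 5.76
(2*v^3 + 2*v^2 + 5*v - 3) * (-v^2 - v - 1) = -2*v^5 - 4*v^4 - 9*v^3 - 4*v^2 - 2*v + 3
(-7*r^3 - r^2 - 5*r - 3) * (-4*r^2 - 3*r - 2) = 28*r^5 + 25*r^4 + 37*r^3 + 29*r^2 + 19*r + 6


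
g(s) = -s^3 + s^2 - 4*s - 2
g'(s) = -3*s^2 + 2*s - 4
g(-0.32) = -0.58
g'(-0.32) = -4.95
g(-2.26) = 23.69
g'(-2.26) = -23.84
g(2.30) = -18.08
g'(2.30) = -15.27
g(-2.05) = 19.02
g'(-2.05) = -20.71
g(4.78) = -107.49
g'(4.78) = -62.99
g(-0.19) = -1.20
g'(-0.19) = -4.49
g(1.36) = -8.11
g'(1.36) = -6.83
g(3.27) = -39.35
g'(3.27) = -29.54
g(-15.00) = 3658.00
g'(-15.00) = -709.00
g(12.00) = -1634.00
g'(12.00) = -412.00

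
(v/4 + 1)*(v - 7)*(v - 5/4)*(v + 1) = v^4/4 - 13*v^3/16 - 57*v^2/8 + 43*v/16 + 35/4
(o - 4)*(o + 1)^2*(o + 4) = o^4 + 2*o^3 - 15*o^2 - 32*o - 16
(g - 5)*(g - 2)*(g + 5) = g^3 - 2*g^2 - 25*g + 50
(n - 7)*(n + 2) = n^2 - 5*n - 14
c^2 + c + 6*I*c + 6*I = (c + 1)*(c + 6*I)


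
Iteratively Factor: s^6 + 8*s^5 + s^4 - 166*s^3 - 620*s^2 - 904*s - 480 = (s + 2)*(s^5 + 6*s^4 - 11*s^3 - 144*s^2 - 332*s - 240) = (s - 5)*(s + 2)*(s^4 + 11*s^3 + 44*s^2 + 76*s + 48) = (s - 5)*(s + 2)^2*(s^3 + 9*s^2 + 26*s + 24) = (s - 5)*(s + 2)^2*(s + 4)*(s^2 + 5*s + 6) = (s - 5)*(s + 2)^2*(s + 3)*(s + 4)*(s + 2)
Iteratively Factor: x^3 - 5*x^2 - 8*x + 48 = (x - 4)*(x^2 - x - 12) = (x - 4)*(x + 3)*(x - 4)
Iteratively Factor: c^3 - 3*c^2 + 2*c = (c)*(c^2 - 3*c + 2) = c*(c - 2)*(c - 1)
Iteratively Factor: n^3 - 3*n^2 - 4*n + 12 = (n - 2)*(n^2 - n - 6) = (n - 3)*(n - 2)*(n + 2)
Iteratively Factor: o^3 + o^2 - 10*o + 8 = (o - 2)*(o^2 + 3*o - 4) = (o - 2)*(o - 1)*(o + 4)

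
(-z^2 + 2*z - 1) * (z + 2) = -z^3 + 3*z - 2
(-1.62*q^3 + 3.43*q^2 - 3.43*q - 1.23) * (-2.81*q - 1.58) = 4.5522*q^4 - 7.0787*q^3 + 4.2189*q^2 + 8.8757*q + 1.9434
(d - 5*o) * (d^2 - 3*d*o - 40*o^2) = d^3 - 8*d^2*o - 25*d*o^2 + 200*o^3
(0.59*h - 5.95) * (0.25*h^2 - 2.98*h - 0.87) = 0.1475*h^3 - 3.2457*h^2 + 17.2177*h + 5.1765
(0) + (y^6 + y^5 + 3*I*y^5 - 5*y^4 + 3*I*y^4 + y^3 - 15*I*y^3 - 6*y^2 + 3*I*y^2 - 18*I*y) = y^6 + y^5 + 3*I*y^5 - 5*y^4 + 3*I*y^4 + y^3 - 15*I*y^3 - 6*y^2 + 3*I*y^2 - 18*I*y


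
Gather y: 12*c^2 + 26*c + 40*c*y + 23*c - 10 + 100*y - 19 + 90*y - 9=12*c^2 + 49*c + y*(40*c + 190) - 38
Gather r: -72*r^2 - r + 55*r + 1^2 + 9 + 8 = -72*r^2 + 54*r + 18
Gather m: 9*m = 9*m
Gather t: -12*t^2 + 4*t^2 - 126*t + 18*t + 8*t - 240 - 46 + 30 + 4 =-8*t^2 - 100*t - 252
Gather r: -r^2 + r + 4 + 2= -r^2 + r + 6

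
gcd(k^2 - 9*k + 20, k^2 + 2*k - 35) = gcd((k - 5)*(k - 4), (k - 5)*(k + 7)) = k - 5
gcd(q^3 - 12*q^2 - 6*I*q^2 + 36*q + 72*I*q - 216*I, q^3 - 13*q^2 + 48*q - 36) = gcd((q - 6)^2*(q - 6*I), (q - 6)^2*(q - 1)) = q^2 - 12*q + 36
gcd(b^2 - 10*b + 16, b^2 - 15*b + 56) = b - 8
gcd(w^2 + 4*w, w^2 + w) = w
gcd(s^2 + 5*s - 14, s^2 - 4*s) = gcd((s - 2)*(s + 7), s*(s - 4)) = 1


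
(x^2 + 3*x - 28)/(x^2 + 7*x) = (x - 4)/x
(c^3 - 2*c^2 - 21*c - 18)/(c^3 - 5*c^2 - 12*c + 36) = (c + 1)/(c - 2)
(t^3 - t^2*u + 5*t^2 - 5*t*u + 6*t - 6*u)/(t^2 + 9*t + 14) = (t^2 - t*u + 3*t - 3*u)/(t + 7)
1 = 1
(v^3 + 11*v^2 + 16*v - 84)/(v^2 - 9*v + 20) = (v^3 + 11*v^2 + 16*v - 84)/(v^2 - 9*v + 20)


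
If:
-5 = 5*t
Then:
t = -1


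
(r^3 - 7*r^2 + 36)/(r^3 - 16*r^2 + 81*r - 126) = (r + 2)/(r - 7)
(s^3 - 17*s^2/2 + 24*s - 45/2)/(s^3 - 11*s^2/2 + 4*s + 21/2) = (2*s^2 - 11*s + 15)/(2*s^2 - 5*s - 7)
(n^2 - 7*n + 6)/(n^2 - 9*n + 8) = (n - 6)/(n - 8)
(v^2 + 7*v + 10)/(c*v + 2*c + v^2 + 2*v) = (v + 5)/(c + v)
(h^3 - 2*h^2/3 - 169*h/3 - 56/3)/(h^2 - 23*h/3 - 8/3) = h + 7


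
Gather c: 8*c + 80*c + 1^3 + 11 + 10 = 88*c + 22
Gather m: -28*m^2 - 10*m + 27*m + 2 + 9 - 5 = -28*m^2 + 17*m + 6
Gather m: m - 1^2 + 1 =m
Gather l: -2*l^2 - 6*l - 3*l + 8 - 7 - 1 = -2*l^2 - 9*l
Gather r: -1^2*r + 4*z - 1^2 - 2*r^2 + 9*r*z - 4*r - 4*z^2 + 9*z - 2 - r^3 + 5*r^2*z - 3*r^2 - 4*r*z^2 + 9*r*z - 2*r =-r^3 + r^2*(5*z - 5) + r*(-4*z^2 + 18*z - 7) - 4*z^2 + 13*z - 3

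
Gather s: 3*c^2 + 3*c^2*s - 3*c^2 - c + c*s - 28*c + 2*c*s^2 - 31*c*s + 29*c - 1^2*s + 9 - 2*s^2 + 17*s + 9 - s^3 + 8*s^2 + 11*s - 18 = -s^3 + s^2*(2*c + 6) + s*(3*c^2 - 30*c + 27)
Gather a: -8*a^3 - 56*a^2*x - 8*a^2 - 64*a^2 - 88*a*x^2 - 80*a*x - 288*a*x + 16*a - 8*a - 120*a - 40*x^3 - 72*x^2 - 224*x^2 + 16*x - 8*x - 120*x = -8*a^3 + a^2*(-56*x - 72) + a*(-88*x^2 - 368*x - 112) - 40*x^3 - 296*x^2 - 112*x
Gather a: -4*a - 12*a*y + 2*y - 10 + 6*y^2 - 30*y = a*(-12*y - 4) + 6*y^2 - 28*y - 10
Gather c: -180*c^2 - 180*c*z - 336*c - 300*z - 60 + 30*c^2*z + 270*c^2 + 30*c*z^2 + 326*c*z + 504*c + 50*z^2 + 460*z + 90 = c^2*(30*z + 90) + c*(30*z^2 + 146*z + 168) + 50*z^2 + 160*z + 30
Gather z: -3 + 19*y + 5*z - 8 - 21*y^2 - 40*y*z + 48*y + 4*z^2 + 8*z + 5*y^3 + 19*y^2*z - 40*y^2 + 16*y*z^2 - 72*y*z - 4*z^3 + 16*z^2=5*y^3 - 61*y^2 + 67*y - 4*z^3 + z^2*(16*y + 20) + z*(19*y^2 - 112*y + 13) - 11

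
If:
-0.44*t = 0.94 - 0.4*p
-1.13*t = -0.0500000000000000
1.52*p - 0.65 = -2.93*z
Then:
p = 2.40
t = 0.04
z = -1.02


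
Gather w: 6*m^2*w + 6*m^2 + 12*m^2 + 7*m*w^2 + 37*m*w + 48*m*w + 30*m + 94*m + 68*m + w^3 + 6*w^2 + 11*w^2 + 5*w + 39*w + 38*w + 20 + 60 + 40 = 18*m^2 + 192*m + w^3 + w^2*(7*m + 17) + w*(6*m^2 + 85*m + 82) + 120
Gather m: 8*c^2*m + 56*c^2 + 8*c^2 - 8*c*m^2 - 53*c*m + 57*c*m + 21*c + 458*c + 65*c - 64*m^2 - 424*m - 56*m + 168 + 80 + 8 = 64*c^2 + 544*c + m^2*(-8*c - 64) + m*(8*c^2 + 4*c - 480) + 256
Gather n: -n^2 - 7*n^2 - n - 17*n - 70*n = -8*n^2 - 88*n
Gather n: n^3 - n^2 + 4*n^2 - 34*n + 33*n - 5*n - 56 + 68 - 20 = n^3 + 3*n^2 - 6*n - 8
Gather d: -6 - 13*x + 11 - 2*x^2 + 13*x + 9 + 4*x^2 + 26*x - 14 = 2*x^2 + 26*x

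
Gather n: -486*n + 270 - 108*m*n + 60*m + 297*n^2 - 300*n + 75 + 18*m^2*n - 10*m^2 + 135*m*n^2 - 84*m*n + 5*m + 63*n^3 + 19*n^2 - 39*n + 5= -10*m^2 + 65*m + 63*n^3 + n^2*(135*m + 316) + n*(18*m^2 - 192*m - 825) + 350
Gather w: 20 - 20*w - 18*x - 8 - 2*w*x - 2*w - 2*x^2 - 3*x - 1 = w*(-2*x - 22) - 2*x^2 - 21*x + 11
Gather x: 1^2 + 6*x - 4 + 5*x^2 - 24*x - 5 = 5*x^2 - 18*x - 8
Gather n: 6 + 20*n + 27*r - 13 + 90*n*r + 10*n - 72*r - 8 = n*(90*r + 30) - 45*r - 15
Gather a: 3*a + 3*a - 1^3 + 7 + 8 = 6*a + 14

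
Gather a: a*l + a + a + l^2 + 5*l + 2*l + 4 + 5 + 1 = a*(l + 2) + l^2 + 7*l + 10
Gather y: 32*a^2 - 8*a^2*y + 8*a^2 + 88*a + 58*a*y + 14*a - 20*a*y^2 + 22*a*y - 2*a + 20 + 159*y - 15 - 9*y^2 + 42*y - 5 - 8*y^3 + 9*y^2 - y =40*a^2 - 20*a*y^2 + 100*a - 8*y^3 + y*(-8*a^2 + 80*a + 200)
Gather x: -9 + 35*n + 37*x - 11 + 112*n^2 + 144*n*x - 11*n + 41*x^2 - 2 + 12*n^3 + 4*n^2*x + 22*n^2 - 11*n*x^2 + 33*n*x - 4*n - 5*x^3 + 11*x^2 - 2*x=12*n^3 + 134*n^2 + 20*n - 5*x^3 + x^2*(52 - 11*n) + x*(4*n^2 + 177*n + 35) - 22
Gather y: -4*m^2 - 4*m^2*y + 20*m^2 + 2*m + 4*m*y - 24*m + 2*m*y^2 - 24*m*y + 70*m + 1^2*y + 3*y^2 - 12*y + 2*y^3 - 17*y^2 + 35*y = 16*m^2 + 48*m + 2*y^3 + y^2*(2*m - 14) + y*(-4*m^2 - 20*m + 24)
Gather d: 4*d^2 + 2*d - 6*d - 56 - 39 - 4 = 4*d^2 - 4*d - 99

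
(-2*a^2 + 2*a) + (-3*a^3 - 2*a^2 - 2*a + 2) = -3*a^3 - 4*a^2 + 2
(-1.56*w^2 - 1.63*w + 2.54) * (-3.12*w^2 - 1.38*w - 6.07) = 4.8672*w^4 + 7.2384*w^3 + 3.7938*w^2 + 6.3889*w - 15.4178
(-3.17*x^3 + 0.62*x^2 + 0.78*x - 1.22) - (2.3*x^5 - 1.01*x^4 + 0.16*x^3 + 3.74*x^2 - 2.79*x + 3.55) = -2.3*x^5 + 1.01*x^4 - 3.33*x^3 - 3.12*x^2 + 3.57*x - 4.77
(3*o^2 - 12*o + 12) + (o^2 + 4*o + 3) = 4*o^2 - 8*o + 15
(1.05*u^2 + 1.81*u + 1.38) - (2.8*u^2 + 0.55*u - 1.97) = -1.75*u^2 + 1.26*u + 3.35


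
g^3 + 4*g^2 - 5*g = g*(g - 1)*(g + 5)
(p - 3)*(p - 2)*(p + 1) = p^3 - 4*p^2 + p + 6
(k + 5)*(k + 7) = k^2 + 12*k + 35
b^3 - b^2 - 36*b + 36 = (b - 6)*(b - 1)*(b + 6)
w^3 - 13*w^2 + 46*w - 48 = (w - 8)*(w - 3)*(w - 2)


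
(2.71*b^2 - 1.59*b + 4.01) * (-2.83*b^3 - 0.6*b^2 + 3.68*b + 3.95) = -7.6693*b^5 + 2.8737*b^4 - 0.421500000000001*b^3 + 2.4473*b^2 + 8.4763*b + 15.8395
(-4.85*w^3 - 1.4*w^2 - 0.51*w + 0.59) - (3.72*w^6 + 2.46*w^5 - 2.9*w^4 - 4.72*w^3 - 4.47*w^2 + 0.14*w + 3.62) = -3.72*w^6 - 2.46*w^5 + 2.9*w^4 - 0.13*w^3 + 3.07*w^2 - 0.65*w - 3.03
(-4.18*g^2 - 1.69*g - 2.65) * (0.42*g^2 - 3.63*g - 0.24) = -1.7556*g^4 + 14.4636*g^3 + 6.0249*g^2 + 10.0251*g + 0.636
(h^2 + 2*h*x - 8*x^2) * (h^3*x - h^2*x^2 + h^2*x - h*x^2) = h^5*x + h^4*x^2 + h^4*x - 10*h^3*x^3 + h^3*x^2 + 8*h^2*x^4 - 10*h^2*x^3 + 8*h*x^4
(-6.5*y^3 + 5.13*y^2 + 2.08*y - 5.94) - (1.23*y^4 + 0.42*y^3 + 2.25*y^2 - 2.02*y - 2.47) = -1.23*y^4 - 6.92*y^3 + 2.88*y^2 + 4.1*y - 3.47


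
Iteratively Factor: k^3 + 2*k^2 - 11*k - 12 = (k - 3)*(k^2 + 5*k + 4) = (k - 3)*(k + 4)*(k + 1)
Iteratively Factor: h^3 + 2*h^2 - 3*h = (h)*(h^2 + 2*h - 3) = h*(h - 1)*(h + 3)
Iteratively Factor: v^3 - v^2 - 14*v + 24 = (v + 4)*(v^2 - 5*v + 6) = (v - 2)*(v + 4)*(v - 3)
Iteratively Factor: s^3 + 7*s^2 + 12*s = (s)*(s^2 + 7*s + 12) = s*(s + 4)*(s + 3)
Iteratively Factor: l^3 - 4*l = (l)*(l^2 - 4) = l*(l - 2)*(l + 2)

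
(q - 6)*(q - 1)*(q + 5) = q^3 - 2*q^2 - 29*q + 30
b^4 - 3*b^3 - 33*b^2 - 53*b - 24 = (b - 8)*(b + 1)^2*(b + 3)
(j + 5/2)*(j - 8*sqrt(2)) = j^2 - 8*sqrt(2)*j + 5*j/2 - 20*sqrt(2)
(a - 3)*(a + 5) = a^2 + 2*a - 15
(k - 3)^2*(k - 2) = k^3 - 8*k^2 + 21*k - 18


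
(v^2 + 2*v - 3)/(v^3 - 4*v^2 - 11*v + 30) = (v - 1)/(v^2 - 7*v + 10)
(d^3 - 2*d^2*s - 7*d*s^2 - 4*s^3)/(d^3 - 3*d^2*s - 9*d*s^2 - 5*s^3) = (-d + 4*s)/(-d + 5*s)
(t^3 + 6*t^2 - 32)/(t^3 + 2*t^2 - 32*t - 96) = (t - 2)/(t - 6)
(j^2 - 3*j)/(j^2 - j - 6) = j/(j + 2)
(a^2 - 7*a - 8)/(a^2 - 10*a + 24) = (a^2 - 7*a - 8)/(a^2 - 10*a + 24)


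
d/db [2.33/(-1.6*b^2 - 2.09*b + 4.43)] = (7.456*b + 4.8697)/(1.6*b^2 + 2.09*b - 4.43)^2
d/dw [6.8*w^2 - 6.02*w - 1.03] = 13.6*w - 6.02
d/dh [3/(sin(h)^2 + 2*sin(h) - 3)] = -6*(sin(h) + 1)*cos(h)/(sin(h)^2 + 2*sin(h) - 3)^2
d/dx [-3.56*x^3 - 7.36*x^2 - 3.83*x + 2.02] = -10.68*x^2 - 14.72*x - 3.83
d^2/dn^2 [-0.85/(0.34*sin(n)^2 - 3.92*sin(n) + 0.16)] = (0.39304*sin(n)^4 - 3.39864*sin(n)^3 + 12.28692*sin(n)^2 + 7.3304*sin(n) - 26.0304)/(0.34*sin(n)^2 - 3.92*sin(n) + 0.16)^3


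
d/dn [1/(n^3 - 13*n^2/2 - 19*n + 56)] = 4*(-3*n^2 + 13*n + 19)/(2*n^3 - 13*n^2 - 38*n + 112)^2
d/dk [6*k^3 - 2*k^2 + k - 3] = 18*k^2 - 4*k + 1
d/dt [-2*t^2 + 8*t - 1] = 8 - 4*t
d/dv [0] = 0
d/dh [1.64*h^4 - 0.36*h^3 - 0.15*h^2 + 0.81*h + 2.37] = 6.56*h^3 - 1.08*h^2 - 0.3*h + 0.81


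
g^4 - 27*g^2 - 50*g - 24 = (g - 6)*(g + 1)^2*(g + 4)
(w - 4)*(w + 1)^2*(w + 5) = w^4 + 3*w^3 - 17*w^2 - 39*w - 20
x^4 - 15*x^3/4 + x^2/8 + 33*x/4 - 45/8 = (x - 3)*(x - 5/4)*(x - 1)*(x + 3/2)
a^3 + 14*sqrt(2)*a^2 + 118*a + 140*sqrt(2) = (a + 2*sqrt(2))*(a + 5*sqrt(2))*(a + 7*sqrt(2))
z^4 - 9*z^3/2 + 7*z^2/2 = z^2*(z - 7/2)*(z - 1)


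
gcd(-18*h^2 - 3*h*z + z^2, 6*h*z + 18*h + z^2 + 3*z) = 1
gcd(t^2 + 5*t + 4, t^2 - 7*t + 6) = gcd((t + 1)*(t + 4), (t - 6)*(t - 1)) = 1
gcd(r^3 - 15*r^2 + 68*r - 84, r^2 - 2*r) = r - 2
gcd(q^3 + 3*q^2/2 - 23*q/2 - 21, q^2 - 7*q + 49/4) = q - 7/2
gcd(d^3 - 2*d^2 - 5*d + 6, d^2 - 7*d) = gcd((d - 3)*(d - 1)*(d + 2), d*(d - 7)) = 1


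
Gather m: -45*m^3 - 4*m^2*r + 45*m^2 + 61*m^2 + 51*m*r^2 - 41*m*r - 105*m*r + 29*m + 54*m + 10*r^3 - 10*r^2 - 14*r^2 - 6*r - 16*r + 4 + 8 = -45*m^3 + m^2*(106 - 4*r) + m*(51*r^2 - 146*r + 83) + 10*r^3 - 24*r^2 - 22*r + 12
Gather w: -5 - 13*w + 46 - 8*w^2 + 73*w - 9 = -8*w^2 + 60*w + 32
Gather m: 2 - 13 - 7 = -18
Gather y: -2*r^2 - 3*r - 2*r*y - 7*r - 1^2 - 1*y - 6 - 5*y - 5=-2*r^2 - 10*r + y*(-2*r - 6) - 12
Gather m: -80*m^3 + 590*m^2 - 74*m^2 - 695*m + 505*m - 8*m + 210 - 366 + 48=-80*m^3 + 516*m^2 - 198*m - 108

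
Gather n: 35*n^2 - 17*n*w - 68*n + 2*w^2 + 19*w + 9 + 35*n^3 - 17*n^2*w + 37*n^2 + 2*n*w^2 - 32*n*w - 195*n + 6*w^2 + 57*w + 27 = 35*n^3 + n^2*(72 - 17*w) + n*(2*w^2 - 49*w - 263) + 8*w^2 + 76*w + 36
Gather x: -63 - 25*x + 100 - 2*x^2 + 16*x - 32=-2*x^2 - 9*x + 5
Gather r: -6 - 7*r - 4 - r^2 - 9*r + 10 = -r^2 - 16*r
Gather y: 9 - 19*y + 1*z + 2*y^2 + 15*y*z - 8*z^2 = 2*y^2 + y*(15*z - 19) - 8*z^2 + z + 9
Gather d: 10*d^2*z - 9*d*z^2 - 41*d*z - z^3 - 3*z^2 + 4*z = 10*d^2*z + d*(-9*z^2 - 41*z) - z^3 - 3*z^2 + 4*z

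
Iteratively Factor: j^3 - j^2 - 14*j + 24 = (j - 3)*(j^2 + 2*j - 8) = (j - 3)*(j - 2)*(j + 4)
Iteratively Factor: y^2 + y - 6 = (y + 3)*(y - 2)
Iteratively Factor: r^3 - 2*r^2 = (r)*(r^2 - 2*r) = r^2*(r - 2)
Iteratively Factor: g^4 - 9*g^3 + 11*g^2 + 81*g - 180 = (g - 4)*(g^3 - 5*g^2 - 9*g + 45) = (g - 5)*(g - 4)*(g^2 - 9) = (g - 5)*(g - 4)*(g - 3)*(g + 3)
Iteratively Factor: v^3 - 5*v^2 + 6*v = (v - 2)*(v^2 - 3*v) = (v - 3)*(v - 2)*(v)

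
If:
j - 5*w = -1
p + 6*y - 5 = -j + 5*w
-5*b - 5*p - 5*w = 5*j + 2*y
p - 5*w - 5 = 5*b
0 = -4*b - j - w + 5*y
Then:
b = 609/295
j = -495/59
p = 468/59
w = -436/295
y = -19/59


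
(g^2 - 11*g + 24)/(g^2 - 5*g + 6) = (g - 8)/(g - 2)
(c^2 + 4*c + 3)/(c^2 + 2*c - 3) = (c + 1)/(c - 1)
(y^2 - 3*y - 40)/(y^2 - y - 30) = (y - 8)/(y - 6)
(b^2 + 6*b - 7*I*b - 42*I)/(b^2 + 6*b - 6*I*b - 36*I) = (b - 7*I)/(b - 6*I)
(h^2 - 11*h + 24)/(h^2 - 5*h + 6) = (h - 8)/(h - 2)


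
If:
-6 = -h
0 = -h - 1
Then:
No Solution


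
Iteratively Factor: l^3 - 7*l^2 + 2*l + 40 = (l - 5)*(l^2 - 2*l - 8) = (l - 5)*(l + 2)*(l - 4)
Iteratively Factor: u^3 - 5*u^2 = (u - 5)*(u^2) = u*(u - 5)*(u)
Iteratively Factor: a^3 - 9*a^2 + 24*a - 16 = (a - 4)*(a^2 - 5*a + 4) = (a - 4)*(a - 1)*(a - 4)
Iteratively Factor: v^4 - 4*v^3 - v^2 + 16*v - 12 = (v - 1)*(v^3 - 3*v^2 - 4*v + 12) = (v - 3)*(v - 1)*(v^2 - 4) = (v - 3)*(v - 2)*(v - 1)*(v + 2)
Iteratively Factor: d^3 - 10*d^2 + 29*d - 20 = (d - 4)*(d^2 - 6*d + 5) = (d - 4)*(d - 1)*(d - 5)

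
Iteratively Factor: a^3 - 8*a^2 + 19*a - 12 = (a - 1)*(a^2 - 7*a + 12) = (a - 4)*(a - 1)*(a - 3)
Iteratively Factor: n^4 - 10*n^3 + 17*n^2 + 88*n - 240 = (n + 3)*(n^3 - 13*n^2 + 56*n - 80) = (n - 5)*(n + 3)*(n^2 - 8*n + 16) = (n - 5)*(n - 4)*(n + 3)*(n - 4)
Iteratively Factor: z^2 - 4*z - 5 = (z - 5)*(z + 1)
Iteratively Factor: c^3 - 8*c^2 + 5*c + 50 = (c - 5)*(c^2 - 3*c - 10) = (c - 5)*(c + 2)*(c - 5)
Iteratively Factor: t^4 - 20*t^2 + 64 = (t - 2)*(t^3 + 2*t^2 - 16*t - 32) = (t - 2)*(t + 4)*(t^2 - 2*t - 8) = (t - 4)*(t - 2)*(t + 4)*(t + 2)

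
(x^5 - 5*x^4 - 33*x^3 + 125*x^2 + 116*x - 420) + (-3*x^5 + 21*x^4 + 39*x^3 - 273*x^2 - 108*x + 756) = -2*x^5 + 16*x^4 + 6*x^3 - 148*x^2 + 8*x + 336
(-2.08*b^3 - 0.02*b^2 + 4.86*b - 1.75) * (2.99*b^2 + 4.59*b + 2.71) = -6.2192*b^5 - 9.607*b^4 + 8.8028*b^3 + 17.0207*b^2 + 5.1381*b - 4.7425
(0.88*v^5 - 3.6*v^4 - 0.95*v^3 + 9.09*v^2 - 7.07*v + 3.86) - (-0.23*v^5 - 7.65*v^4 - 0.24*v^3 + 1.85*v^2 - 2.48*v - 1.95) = 1.11*v^5 + 4.05*v^4 - 0.71*v^3 + 7.24*v^2 - 4.59*v + 5.81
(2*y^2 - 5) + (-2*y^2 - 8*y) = -8*y - 5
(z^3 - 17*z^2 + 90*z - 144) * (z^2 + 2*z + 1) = z^5 - 15*z^4 + 57*z^3 + 19*z^2 - 198*z - 144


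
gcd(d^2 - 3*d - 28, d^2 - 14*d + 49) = d - 7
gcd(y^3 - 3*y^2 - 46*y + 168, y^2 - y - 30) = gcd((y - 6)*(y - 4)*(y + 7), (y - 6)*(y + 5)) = y - 6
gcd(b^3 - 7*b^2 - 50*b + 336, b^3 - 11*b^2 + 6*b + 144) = b^2 - 14*b + 48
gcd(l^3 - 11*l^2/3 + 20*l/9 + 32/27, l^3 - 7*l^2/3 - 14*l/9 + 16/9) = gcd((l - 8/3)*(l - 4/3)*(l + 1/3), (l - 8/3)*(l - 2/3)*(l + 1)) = l - 8/3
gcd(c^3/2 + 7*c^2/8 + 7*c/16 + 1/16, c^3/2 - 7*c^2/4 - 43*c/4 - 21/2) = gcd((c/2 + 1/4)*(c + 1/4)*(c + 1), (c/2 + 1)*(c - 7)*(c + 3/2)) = 1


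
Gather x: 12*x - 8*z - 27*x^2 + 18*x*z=-27*x^2 + x*(18*z + 12) - 8*z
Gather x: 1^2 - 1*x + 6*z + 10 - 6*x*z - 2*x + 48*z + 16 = x*(-6*z - 3) + 54*z + 27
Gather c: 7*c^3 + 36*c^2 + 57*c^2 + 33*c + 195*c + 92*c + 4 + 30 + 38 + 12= 7*c^3 + 93*c^2 + 320*c + 84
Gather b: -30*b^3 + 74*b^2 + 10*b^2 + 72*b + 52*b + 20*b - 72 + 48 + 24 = -30*b^3 + 84*b^2 + 144*b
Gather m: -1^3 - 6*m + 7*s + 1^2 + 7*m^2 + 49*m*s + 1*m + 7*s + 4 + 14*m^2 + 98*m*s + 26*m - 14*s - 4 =21*m^2 + m*(147*s + 21)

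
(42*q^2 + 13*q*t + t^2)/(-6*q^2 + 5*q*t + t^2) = (-7*q - t)/(q - t)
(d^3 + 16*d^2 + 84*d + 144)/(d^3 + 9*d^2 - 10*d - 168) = (d^2 + 10*d + 24)/(d^2 + 3*d - 28)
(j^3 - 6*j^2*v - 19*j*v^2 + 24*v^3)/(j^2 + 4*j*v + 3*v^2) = (j^2 - 9*j*v + 8*v^2)/(j + v)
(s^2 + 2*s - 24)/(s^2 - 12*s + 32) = (s + 6)/(s - 8)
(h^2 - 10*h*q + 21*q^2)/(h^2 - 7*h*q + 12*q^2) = (-h + 7*q)/(-h + 4*q)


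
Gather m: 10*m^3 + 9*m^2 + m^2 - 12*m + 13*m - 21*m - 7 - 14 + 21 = 10*m^3 + 10*m^2 - 20*m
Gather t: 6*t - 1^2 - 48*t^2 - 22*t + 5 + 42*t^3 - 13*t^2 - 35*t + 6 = 42*t^3 - 61*t^2 - 51*t + 10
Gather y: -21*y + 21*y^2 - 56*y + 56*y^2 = 77*y^2 - 77*y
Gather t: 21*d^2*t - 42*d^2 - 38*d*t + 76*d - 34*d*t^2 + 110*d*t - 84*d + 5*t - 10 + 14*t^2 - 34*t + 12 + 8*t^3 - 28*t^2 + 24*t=-42*d^2 - 8*d + 8*t^3 + t^2*(-34*d - 14) + t*(21*d^2 + 72*d - 5) + 2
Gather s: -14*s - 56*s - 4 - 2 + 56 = 50 - 70*s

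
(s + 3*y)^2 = s^2 + 6*s*y + 9*y^2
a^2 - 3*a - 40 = (a - 8)*(a + 5)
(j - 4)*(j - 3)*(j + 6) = j^3 - j^2 - 30*j + 72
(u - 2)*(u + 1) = u^2 - u - 2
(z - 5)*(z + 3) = z^2 - 2*z - 15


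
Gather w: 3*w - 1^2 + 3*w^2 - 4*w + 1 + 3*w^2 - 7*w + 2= 6*w^2 - 8*w + 2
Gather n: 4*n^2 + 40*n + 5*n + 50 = 4*n^2 + 45*n + 50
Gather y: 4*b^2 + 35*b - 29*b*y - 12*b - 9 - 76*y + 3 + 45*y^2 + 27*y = 4*b^2 + 23*b + 45*y^2 + y*(-29*b - 49) - 6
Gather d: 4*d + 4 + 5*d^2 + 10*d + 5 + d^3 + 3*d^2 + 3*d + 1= d^3 + 8*d^2 + 17*d + 10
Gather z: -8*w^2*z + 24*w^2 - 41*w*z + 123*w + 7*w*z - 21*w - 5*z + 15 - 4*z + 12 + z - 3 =24*w^2 + 102*w + z*(-8*w^2 - 34*w - 8) + 24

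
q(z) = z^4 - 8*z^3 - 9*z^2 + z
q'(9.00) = 811.00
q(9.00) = 9.00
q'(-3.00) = -269.00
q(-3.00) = 213.00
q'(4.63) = -199.81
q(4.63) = -522.78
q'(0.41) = -10.14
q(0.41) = -1.63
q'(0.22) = -4.08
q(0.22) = -0.30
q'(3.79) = -194.20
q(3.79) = -354.68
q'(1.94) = -95.04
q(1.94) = -76.18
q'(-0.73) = -0.21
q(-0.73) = -2.13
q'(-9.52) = -5453.98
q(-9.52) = 14291.09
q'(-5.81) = -1489.06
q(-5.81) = 2398.84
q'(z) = 4*z^3 - 24*z^2 - 18*z + 1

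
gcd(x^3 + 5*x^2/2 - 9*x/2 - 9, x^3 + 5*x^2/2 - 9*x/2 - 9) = x^3 + 5*x^2/2 - 9*x/2 - 9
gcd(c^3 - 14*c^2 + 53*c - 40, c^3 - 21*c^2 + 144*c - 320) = c^2 - 13*c + 40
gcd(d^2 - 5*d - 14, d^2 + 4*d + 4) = d + 2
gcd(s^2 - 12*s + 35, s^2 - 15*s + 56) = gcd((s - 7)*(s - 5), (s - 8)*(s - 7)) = s - 7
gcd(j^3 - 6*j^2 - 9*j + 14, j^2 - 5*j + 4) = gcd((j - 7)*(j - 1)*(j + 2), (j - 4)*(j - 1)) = j - 1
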